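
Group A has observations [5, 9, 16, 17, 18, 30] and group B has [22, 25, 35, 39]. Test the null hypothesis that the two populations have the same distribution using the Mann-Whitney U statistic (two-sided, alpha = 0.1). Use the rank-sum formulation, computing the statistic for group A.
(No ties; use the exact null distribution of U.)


Step 1: Combine and sort all 10 observations; assign midranks.
sorted (value, group): (5,X), (9,X), (16,X), (17,X), (18,X), (22,Y), (25,Y), (30,X), (35,Y), (39,Y)
ranks: 5->1, 9->2, 16->3, 17->4, 18->5, 22->6, 25->7, 30->8, 35->9, 39->10
Step 2: Rank sum for X: R1 = 1 + 2 + 3 + 4 + 5 + 8 = 23.
Step 3: U_X = R1 - n1(n1+1)/2 = 23 - 6*7/2 = 23 - 21 = 2.
       U_Y = n1*n2 - U_X = 24 - 2 = 22.
Step 4: No ties, so the exact null distribution of U (based on enumerating the C(10,6) = 210 equally likely rank assignments) gives the two-sided p-value.
Step 5: p-value = 0.038095; compare to alpha = 0.1. reject H0.

U_X = 2, p = 0.038095, reject H0 at alpha = 0.1.


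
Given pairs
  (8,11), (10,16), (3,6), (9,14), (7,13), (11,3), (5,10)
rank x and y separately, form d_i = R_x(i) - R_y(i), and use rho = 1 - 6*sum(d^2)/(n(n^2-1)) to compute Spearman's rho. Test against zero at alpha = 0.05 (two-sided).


Step 1: Rank x and y separately (midranks; no ties here).
rank(x): 8->4, 10->6, 3->1, 9->5, 7->3, 11->7, 5->2
rank(y): 11->4, 16->7, 6->2, 14->6, 13->5, 3->1, 10->3
Step 2: d_i = R_x(i) - R_y(i); compute d_i^2.
  (4-4)^2=0, (6-7)^2=1, (1-2)^2=1, (5-6)^2=1, (3-5)^2=4, (7-1)^2=36, (2-3)^2=1
sum(d^2) = 44.
Step 3: rho = 1 - 6*44 / (7*(7^2 - 1)) = 1 - 264/336 = 0.214286.
Step 4: Under H0, t = rho * sqrt((n-2)/(1-rho^2)) = 0.4906 ~ t(5).
Step 5: Two-sided p-value from the t-distribution with 5 df = 0.644512.
Step 6: alpha = 0.05. fail to reject H0.

rho = 0.2143, p = 0.644512, fail to reject H0 at alpha = 0.05.


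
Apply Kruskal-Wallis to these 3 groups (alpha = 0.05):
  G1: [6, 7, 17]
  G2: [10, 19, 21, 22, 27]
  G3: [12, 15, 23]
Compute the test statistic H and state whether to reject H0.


Step 1: Combine all N = 11 observations and assign midranks.
sorted (value, group, rank): (6,G1,1), (7,G1,2), (10,G2,3), (12,G3,4), (15,G3,5), (17,G1,6), (19,G2,7), (21,G2,8), (22,G2,9), (23,G3,10), (27,G2,11)
Step 2: Sum ranks within each group.
R_1 = 9 (n_1 = 3)
R_2 = 38 (n_2 = 5)
R_3 = 19 (n_3 = 3)
Step 3: H = 12/(N(N+1)) * sum(R_i^2/n_i) - 3(N+1)
     = 12/(11*12) * (9^2/3 + 38^2/5 + 19^2/3) - 3*12
     = 0.090909 * 436.133 - 36
     = 3.648485.
Step 4: No ties, so H is used without correction.
Step 5: Under H0, H ~ chi^2(2); p-value = 0.161340.
Step 6: alpha = 0.05. fail to reject H0.

H = 3.6485, df = 2, p = 0.161340, fail to reject H0.


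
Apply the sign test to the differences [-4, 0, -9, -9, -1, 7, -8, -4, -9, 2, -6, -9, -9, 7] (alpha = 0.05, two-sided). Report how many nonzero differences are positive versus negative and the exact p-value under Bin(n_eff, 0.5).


Step 1: Discard zero differences. Original n = 14; n_eff = number of nonzero differences = 13.
Nonzero differences (with sign): -4, -9, -9, -1, +7, -8, -4, -9, +2, -6, -9, -9, +7
Step 2: Count signs: positive = 3, negative = 10.
Step 3: Under H0: P(positive) = 0.5, so the number of positives S ~ Bin(13, 0.5).
Step 4: Two-sided exact p-value = sum of Bin(13,0.5) probabilities at or below the observed probability = 0.092285.
Step 5: alpha = 0.05. fail to reject H0.

n_eff = 13, pos = 3, neg = 10, p = 0.092285, fail to reject H0.


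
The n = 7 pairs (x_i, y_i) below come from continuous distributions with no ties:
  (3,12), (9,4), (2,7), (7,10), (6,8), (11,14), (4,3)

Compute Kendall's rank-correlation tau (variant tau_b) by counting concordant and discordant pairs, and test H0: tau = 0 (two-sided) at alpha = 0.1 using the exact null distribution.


Step 1: Enumerate the 21 unordered pairs (i,j) with i<j and classify each by sign(x_j-x_i) * sign(y_j-y_i).
  (1,2):dx=+6,dy=-8->D; (1,3):dx=-1,dy=-5->C; (1,4):dx=+4,dy=-2->D; (1,5):dx=+3,dy=-4->D
  (1,6):dx=+8,dy=+2->C; (1,7):dx=+1,dy=-9->D; (2,3):dx=-7,dy=+3->D; (2,4):dx=-2,dy=+6->D
  (2,5):dx=-3,dy=+4->D; (2,6):dx=+2,dy=+10->C; (2,7):dx=-5,dy=-1->C; (3,4):dx=+5,dy=+3->C
  (3,5):dx=+4,dy=+1->C; (3,6):dx=+9,dy=+7->C; (3,7):dx=+2,dy=-4->D; (4,5):dx=-1,dy=-2->C
  (4,6):dx=+4,dy=+4->C; (4,7):dx=-3,dy=-7->C; (5,6):dx=+5,dy=+6->C; (5,7):dx=-2,dy=-5->C
  (6,7):dx=-7,dy=-11->C
Step 2: C = 13, D = 8, total pairs = 21.
Step 3: tau = (C - D)/(n(n-1)/2) = (13 - 8)/21 = 0.238095.
Step 4: Exact two-sided p-value (enumerate n! = 5040 permutations of y under H0): p = 0.561905.
Step 5: alpha = 0.1. fail to reject H0.

tau_b = 0.2381 (C=13, D=8), p = 0.561905, fail to reject H0.


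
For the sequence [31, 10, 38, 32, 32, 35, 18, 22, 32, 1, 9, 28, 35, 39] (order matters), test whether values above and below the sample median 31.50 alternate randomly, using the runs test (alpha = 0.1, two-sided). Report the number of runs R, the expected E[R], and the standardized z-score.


Step 1: Compute median = 31.50; label A = above, B = below.
Labels in order: BBAAAABBABBBAA  (n_A = 7, n_B = 7)
Step 2: Count runs R = 6.
Step 3: Under H0 (random ordering), E[R] = 2*n_A*n_B/(n_A+n_B) + 1 = 2*7*7/14 + 1 = 8.0000.
        Var[R] = 2*n_A*n_B*(2*n_A*n_B - n_A - n_B) / ((n_A+n_B)^2 * (n_A+n_B-1)) = 8232/2548 = 3.2308.
        SD[R] = 1.7974.
Step 4: Continuity-corrected z = (R + 0.5 - E[R]) / SD[R] = (6 + 0.5 - 8.0000) / 1.7974 = -0.8345.
Step 5: Two-sided p-value via normal approximation = 2*(1 - Phi(|z|)) = 0.403986.
Step 6: alpha = 0.1. fail to reject H0.

R = 6, z = -0.8345, p = 0.403986, fail to reject H0.


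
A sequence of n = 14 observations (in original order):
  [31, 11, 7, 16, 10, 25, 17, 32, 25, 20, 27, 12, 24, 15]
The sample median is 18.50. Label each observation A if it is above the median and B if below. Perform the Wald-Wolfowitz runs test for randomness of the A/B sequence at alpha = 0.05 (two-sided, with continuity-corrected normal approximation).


Step 1: Compute median = 18.50; label A = above, B = below.
Labels in order: ABBBBABAAAABAB  (n_A = 7, n_B = 7)
Step 2: Count runs R = 8.
Step 3: Under H0 (random ordering), E[R] = 2*n_A*n_B/(n_A+n_B) + 1 = 2*7*7/14 + 1 = 8.0000.
        Var[R] = 2*n_A*n_B*(2*n_A*n_B - n_A - n_B) / ((n_A+n_B)^2 * (n_A+n_B-1)) = 8232/2548 = 3.2308.
        SD[R] = 1.7974.
Step 4: R = E[R], so z = 0 with no continuity correction.
Step 5: Two-sided p-value via normal approximation = 2*(1 - Phi(|z|)) = 1.000000.
Step 6: alpha = 0.05. fail to reject H0.

R = 8, z = 0.0000, p = 1.000000, fail to reject H0.


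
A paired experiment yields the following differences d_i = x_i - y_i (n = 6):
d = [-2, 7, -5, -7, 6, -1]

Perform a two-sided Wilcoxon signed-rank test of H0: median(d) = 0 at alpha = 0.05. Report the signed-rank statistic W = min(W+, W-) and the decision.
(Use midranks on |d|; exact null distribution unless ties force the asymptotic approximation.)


Step 1: Drop any zero differences (none here) and take |d_i|.
|d| = [2, 7, 5, 7, 6, 1]
Step 2: Midrank |d_i| (ties get averaged ranks).
ranks: |2|->2, |7|->5.5, |5|->3, |7|->5.5, |6|->4, |1|->1
Step 3: Attach original signs; sum ranks with positive sign and with negative sign.
W+ = 5.5 + 4 = 9.5
W- = 2 + 3 + 5.5 + 1 = 11.5
(Check: W+ + W- = 21 should equal n(n+1)/2 = 21.)
Step 4: Test statistic W = min(W+, W-) = 9.5.
Step 5: Ties in |d|, so use the tie-corrected normal approximation.
        E[W] = n(n+1)/4 = 6*7/4 = 10.5.
        Tie groups: |d|=7 (t=2); sum(t^3 - t) = 6.
        Var[W] = n(n+1)(2n+1)/24 - sum(t^3-t)/48 = 546/24 - 6/48 = 22.625.
        z = (W - E[W]) / sqrt(Var[W]) = (9.5 - 10.5) / 4.7566 = -0.2102.
        Two-sided p = 2*Phi(z) = 0.833484.
Step 6: alpha = 0.05. fail to reject H0.

W+ = 9.5, W- = 11.5, W = min = 9.5, p = 0.833484, fail to reject H0.


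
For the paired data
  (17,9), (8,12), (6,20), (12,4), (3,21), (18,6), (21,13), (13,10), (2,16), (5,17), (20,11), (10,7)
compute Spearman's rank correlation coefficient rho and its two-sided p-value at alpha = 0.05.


Step 1: Rank x and y separately (midranks; no ties here).
rank(x): 17->9, 8->5, 6->4, 12->7, 3->2, 18->10, 21->12, 13->8, 2->1, 5->3, 20->11, 10->6
rank(y): 9->4, 12->7, 20->11, 4->1, 21->12, 6->2, 13->8, 10->5, 16->9, 17->10, 11->6, 7->3
Step 2: d_i = R_x(i) - R_y(i); compute d_i^2.
  (9-4)^2=25, (5-7)^2=4, (4-11)^2=49, (7-1)^2=36, (2-12)^2=100, (10-2)^2=64, (12-8)^2=16, (8-5)^2=9, (1-9)^2=64, (3-10)^2=49, (11-6)^2=25, (6-3)^2=9
sum(d^2) = 450.
Step 3: rho = 1 - 6*450 / (12*(12^2 - 1)) = 1 - 2700/1716 = -0.573427.
Step 4: Under H0, t = rho * sqrt((n-2)/(1-rho^2)) = -2.2134 ~ t(10).
Step 5: Two-sided p-value from the t-distribution with 10 df = 0.051266.
Step 6: alpha = 0.05. fail to reject H0.

rho = -0.5734, p = 0.051266, fail to reject H0 at alpha = 0.05.


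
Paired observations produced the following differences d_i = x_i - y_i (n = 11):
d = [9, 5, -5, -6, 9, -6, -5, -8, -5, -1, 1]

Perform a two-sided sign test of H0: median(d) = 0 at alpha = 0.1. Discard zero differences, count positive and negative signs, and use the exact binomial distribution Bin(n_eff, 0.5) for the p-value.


Step 1: Discard zero differences. Original n = 11; n_eff = number of nonzero differences = 11.
Nonzero differences (with sign): +9, +5, -5, -6, +9, -6, -5, -8, -5, -1, +1
Step 2: Count signs: positive = 4, negative = 7.
Step 3: Under H0: P(positive) = 0.5, so the number of positives S ~ Bin(11, 0.5).
Step 4: Two-sided exact p-value = sum of Bin(11,0.5) probabilities at or below the observed probability = 0.548828.
Step 5: alpha = 0.1. fail to reject H0.

n_eff = 11, pos = 4, neg = 7, p = 0.548828, fail to reject H0.


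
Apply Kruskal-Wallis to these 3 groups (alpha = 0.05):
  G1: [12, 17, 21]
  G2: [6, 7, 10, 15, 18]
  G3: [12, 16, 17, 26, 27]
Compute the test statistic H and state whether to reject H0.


Step 1: Combine all N = 13 observations and assign midranks.
sorted (value, group, rank): (6,G2,1), (7,G2,2), (10,G2,3), (12,G1,4.5), (12,G3,4.5), (15,G2,6), (16,G3,7), (17,G1,8.5), (17,G3,8.5), (18,G2,10), (21,G1,11), (26,G3,12), (27,G3,13)
Step 2: Sum ranks within each group.
R_1 = 24 (n_1 = 3)
R_2 = 22 (n_2 = 5)
R_3 = 45 (n_3 = 5)
Step 3: H = 12/(N(N+1)) * sum(R_i^2/n_i) - 3(N+1)
     = 12/(13*14) * (24^2/3 + 22^2/5 + 45^2/5) - 3*14
     = 0.065934 * 693.8 - 42
     = 3.745055.
Step 4: Ties present; correction factor C = 1 - 12/(13^3 - 13) = 0.994505. Corrected H = 3.745055 / 0.994505 = 3.765746.
Step 5: Under H0, H ~ chi^2(2); p-value = 0.152152.
Step 6: alpha = 0.05. fail to reject H0.

H = 3.7657, df = 2, p = 0.152152, fail to reject H0.


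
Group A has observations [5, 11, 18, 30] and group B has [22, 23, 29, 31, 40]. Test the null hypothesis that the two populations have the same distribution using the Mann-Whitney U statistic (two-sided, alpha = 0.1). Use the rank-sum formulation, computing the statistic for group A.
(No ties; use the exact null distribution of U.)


Step 1: Combine and sort all 9 observations; assign midranks.
sorted (value, group): (5,X), (11,X), (18,X), (22,Y), (23,Y), (29,Y), (30,X), (31,Y), (40,Y)
ranks: 5->1, 11->2, 18->3, 22->4, 23->5, 29->6, 30->7, 31->8, 40->9
Step 2: Rank sum for X: R1 = 1 + 2 + 3 + 7 = 13.
Step 3: U_X = R1 - n1(n1+1)/2 = 13 - 4*5/2 = 13 - 10 = 3.
       U_Y = n1*n2 - U_X = 20 - 3 = 17.
Step 4: No ties, so the exact null distribution of U (based on enumerating the C(9,4) = 126 equally likely rank assignments) gives the two-sided p-value.
Step 5: p-value = 0.111111; compare to alpha = 0.1. fail to reject H0.

U_X = 3, p = 0.111111, fail to reject H0 at alpha = 0.1.


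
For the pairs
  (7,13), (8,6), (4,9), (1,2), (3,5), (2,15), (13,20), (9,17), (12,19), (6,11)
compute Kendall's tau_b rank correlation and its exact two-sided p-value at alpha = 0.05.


Step 1: Enumerate the 45 unordered pairs (i,j) with i<j and classify each by sign(x_j-x_i) * sign(y_j-y_i).
  (1,2):dx=+1,dy=-7->D; (1,3):dx=-3,dy=-4->C; (1,4):dx=-6,dy=-11->C; (1,5):dx=-4,dy=-8->C
  (1,6):dx=-5,dy=+2->D; (1,7):dx=+6,dy=+7->C; (1,8):dx=+2,dy=+4->C; (1,9):dx=+5,dy=+6->C
  (1,10):dx=-1,dy=-2->C; (2,3):dx=-4,dy=+3->D; (2,4):dx=-7,dy=-4->C; (2,5):dx=-5,dy=-1->C
  (2,6):dx=-6,dy=+9->D; (2,7):dx=+5,dy=+14->C; (2,8):dx=+1,dy=+11->C; (2,9):dx=+4,dy=+13->C
  (2,10):dx=-2,dy=+5->D; (3,4):dx=-3,dy=-7->C; (3,5):dx=-1,dy=-4->C; (3,6):dx=-2,dy=+6->D
  (3,7):dx=+9,dy=+11->C; (3,8):dx=+5,dy=+8->C; (3,9):dx=+8,dy=+10->C; (3,10):dx=+2,dy=+2->C
  (4,5):dx=+2,dy=+3->C; (4,6):dx=+1,dy=+13->C; (4,7):dx=+12,dy=+18->C; (4,8):dx=+8,dy=+15->C
  (4,9):dx=+11,dy=+17->C; (4,10):dx=+5,dy=+9->C; (5,6):dx=-1,dy=+10->D; (5,7):dx=+10,dy=+15->C
  (5,8):dx=+6,dy=+12->C; (5,9):dx=+9,dy=+14->C; (5,10):dx=+3,dy=+6->C; (6,7):dx=+11,dy=+5->C
  (6,8):dx=+7,dy=+2->C; (6,9):dx=+10,dy=+4->C; (6,10):dx=+4,dy=-4->D; (7,8):dx=-4,dy=-3->C
  (7,9):dx=-1,dy=-1->C; (7,10):dx=-7,dy=-9->C; (8,9):dx=+3,dy=+2->C; (8,10):dx=-3,dy=-6->C
  (9,10):dx=-6,dy=-8->C
Step 2: C = 37, D = 8, total pairs = 45.
Step 3: tau = (C - D)/(n(n-1)/2) = (37 - 8)/45 = 0.644444.
Step 4: Exact two-sided p-value (enumerate n! = 3628800 permutations of y under H0): p = 0.009148.
Step 5: alpha = 0.05. reject H0.

tau_b = 0.6444 (C=37, D=8), p = 0.009148, reject H0.


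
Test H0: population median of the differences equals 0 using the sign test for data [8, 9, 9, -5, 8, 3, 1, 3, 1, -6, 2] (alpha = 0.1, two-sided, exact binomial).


Step 1: Discard zero differences. Original n = 11; n_eff = number of nonzero differences = 11.
Nonzero differences (with sign): +8, +9, +9, -5, +8, +3, +1, +3, +1, -6, +2
Step 2: Count signs: positive = 9, negative = 2.
Step 3: Under H0: P(positive) = 0.5, so the number of positives S ~ Bin(11, 0.5).
Step 4: Two-sided exact p-value = sum of Bin(11,0.5) probabilities at or below the observed probability = 0.065430.
Step 5: alpha = 0.1. reject H0.

n_eff = 11, pos = 9, neg = 2, p = 0.065430, reject H0.


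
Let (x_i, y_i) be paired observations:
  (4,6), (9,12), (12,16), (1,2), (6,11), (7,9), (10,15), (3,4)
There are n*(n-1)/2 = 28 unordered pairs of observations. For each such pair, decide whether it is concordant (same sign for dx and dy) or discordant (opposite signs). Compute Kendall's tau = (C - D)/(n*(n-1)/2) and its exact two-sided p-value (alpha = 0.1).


Step 1: Enumerate the 28 unordered pairs (i,j) with i<j and classify each by sign(x_j-x_i) * sign(y_j-y_i).
  (1,2):dx=+5,dy=+6->C; (1,3):dx=+8,dy=+10->C; (1,4):dx=-3,dy=-4->C; (1,5):dx=+2,dy=+5->C
  (1,6):dx=+3,dy=+3->C; (1,7):dx=+6,dy=+9->C; (1,8):dx=-1,dy=-2->C; (2,3):dx=+3,dy=+4->C
  (2,4):dx=-8,dy=-10->C; (2,5):dx=-3,dy=-1->C; (2,6):dx=-2,dy=-3->C; (2,7):dx=+1,dy=+3->C
  (2,8):dx=-6,dy=-8->C; (3,4):dx=-11,dy=-14->C; (3,5):dx=-6,dy=-5->C; (3,6):dx=-5,dy=-7->C
  (3,7):dx=-2,dy=-1->C; (3,8):dx=-9,dy=-12->C; (4,5):dx=+5,dy=+9->C; (4,6):dx=+6,dy=+7->C
  (4,7):dx=+9,dy=+13->C; (4,8):dx=+2,dy=+2->C; (5,6):dx=+1,dy=-2->D; (5,7):dx=+4,dy=+4->C
  (5,8):dx=-3,dy=-7->C; (6,7):dx=+3,dy=+6->C; (6,8):dx=-4,dy=-5->C; (7,8):dx=-7,dy=-11->C
Step 2: C = 27, D = 1, total pairs = 28.
Step 3: tau = (C - D)/(n(n-1)/2) = (27 - 1)/28 = 0.928571.
Step 4: Exact two-sided p-value (enumerate n! = 40320 permutations of y under H0): p = 0.000397.
Step 5: alpha = 0.1. reject H0.

tau_b = 0.9286 (C=27, D=1), p = 0.000397, reject H0.


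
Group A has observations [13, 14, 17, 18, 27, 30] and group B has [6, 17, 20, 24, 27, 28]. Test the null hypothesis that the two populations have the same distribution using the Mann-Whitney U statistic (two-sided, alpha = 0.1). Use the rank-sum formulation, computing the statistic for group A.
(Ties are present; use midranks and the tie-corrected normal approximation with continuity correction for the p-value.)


Step 1: Combine and sort all 12 observations; assign midranks.
sorted (value, group): (6,Y), (13,X), (14,X), (17,X), (17,Y), (18,X), (20,Y), (24,Y), (27,X), (27,Y), (28,Y), (30,X)
ranks: 6->1, 13->2, 14->3, 17->4.5, 17->4.5, 18->6, 20->7, 24->8, 27->9.5, 27->9.5, 28->11, 30->12
Step 2: Rank sum for X: R1 = 2 + 3 + 4.5 + 6 + 9.5 + 12 = 37.
Step 3: U_X = R1 - n1(n1+1)/2 = 37 - 6*7/2 = 37 - 21 = 16.
       U_Y = n1*n2 - U_X = 36 - 16 = 20.
Step 4: Ties are present, so use the tie-corrected normal approximation (with continuity correction) for the p-value.
Step 5: p-value = 0.809527; compare to alpha = 0.1. fail to reject H0.

U_X = 16, p = 0.809527, fail to reject H0 at alpha = 0.1.


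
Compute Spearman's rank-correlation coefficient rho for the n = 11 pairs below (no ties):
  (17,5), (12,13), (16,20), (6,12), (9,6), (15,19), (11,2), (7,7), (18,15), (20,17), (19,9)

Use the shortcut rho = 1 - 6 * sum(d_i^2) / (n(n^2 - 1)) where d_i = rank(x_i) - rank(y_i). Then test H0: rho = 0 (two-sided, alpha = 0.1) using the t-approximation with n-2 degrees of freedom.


Step 1: Rank x and y separately (midranks; no ties here).
rank(x): 17->8, 12->5, 16->7, 6->1, 9->3, 15->6, 11->4, 7->2, 18->9, 20->11, 19->10
rank(y): 5->2, 13->7, 20->11, 12->6, 6->3, 19->10, 2->1, 7->4, 15->8, 17->9, 9->5
Step 2: d_i = R_x(i) - R_y(i); compute d_i^2.
  (8-2)^2=36, (5-7)^2=4, (7-11)^2=16, (1-6)^2=25, (3-3)^2=0, (6-10)^2=16, (4-1)^2=9, (2-4)^2=4, (9-8)^2=1, (11-9)^2=4, (10-5)^2=25
sum(d^2) = 140.
Step 3: rho = 1 - 6*140 / (11*(11^2 - 1)) = 1 - 840/1320 = 0.363636.
Step 4: Under H0, t = rho * sqrt((n-2)/(1-rho^2)) = 1.1711 ~ t(9).
Step 5: Two-sided p-value from the t-distribution with 9 df = 0.271638.
Step 6: alpha = 0.1. fail to reject H0.

rho = 0.3636, p = 0.271638, fail to reject H0 at alpha = 0.1.


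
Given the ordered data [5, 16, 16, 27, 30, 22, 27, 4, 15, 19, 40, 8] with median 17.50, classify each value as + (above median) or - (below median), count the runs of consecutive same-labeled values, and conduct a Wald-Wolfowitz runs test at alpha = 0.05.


Step 1: Compute median = 17.50; label A = above, B = below.
Labels in order: BBBAAAABBAAB  (n_A = 6, n_B = 6)
Step 2: Count runs R = 5.
Step 3: Under H0 (random ordering), E[R] = 2*n_A*n_B/(n_A+n_B) + 1 = 2*6*6/12 + 1 = 7.0000.
        Var[R] = 2*n_A*n_B*(2*n_A*n_B - n_A - n_B) / ((n_A+n_B)^2 * (n_A+n_B-1)) = 4320/1584 = 2.7273.
        SD[R] = 1.6514.
Step 4: Continuity-corrected z = (R + 0.5 - E[R]) / SD[R] = (5 + 0.5 - 7.0000) / 1.6514 = -0.9083.
Step 5: Two-sided p-value via normal approximation = 2*(1 - Phi(|z|)) = 0.363722.
Step 6: alpha = 0.05. fail to reject H0.

R = 5, z = -0.9083, p = 0.363722, fail to reject H0.


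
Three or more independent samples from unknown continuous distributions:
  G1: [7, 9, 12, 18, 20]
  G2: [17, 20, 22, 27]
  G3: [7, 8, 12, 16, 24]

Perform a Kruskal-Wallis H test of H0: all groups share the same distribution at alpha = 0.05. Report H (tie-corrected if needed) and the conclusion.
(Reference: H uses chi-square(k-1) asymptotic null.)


Step 1: Combine all N = 14 observations and assign midranks.
sorted (value, group, rank): (7,G1,1.5), (7,G3,1.5), (8,G3,3), (9,G1,4), (12,G1,5.5), (12,G3,5.5), (16,G3,7), (17,G2,8), (18,G1,9), (20,G1,10.5), (20,G2,10.5), (22,G2,12), (24,G3,13), (27,G2,14)
Step 2: Sum ranks within each group.
R_1 = 30.5 (n_1 = 5)
R_2 = 44.5 (n_2 = 4)
R_3 = 30 (n_3 = 5)
Step 3: H = 12/(N(N+1)) * sum(R_i^2/n_i) - 3(N+1)
     = 12/(14*15) * (30.5^2/5 + 44.5^2/4 + 30^2/5) - 3*15
     = 0.057143 * 861.112 - 45
     = 4.206429.
Step 4: Ties present; correction factor C = 1 - 18/(14^3 - 14) = 0.993407. Corrected H = 4.206429 / 0.993407 = 4.234347.
Step 5: Under H0, H ~ chi^2(2); p-value = 0.120371.
Step 6: alpha = 0.05. fail to reject H0.

H = 4.2343, df = 2, p = 0.120371, fail to reject H0.


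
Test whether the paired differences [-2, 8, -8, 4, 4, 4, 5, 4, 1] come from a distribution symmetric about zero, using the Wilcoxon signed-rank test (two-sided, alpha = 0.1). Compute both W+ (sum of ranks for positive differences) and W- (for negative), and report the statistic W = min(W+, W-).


Step 1: Drop any zero differences (none here) and take |d_i|.
|d| = [2, 8, 8, 4, 4, 4, 5, 4, 1]
Step 2: Midrank |d_i| (ties get averaged ranks).
ranks: |2|->2, |8|->8.5, |8|->8.5, |4|->4.5, |4|->4.5, |4|->4.5, |5|->7, |4|->4.5, |1|->1
Step 3: Attach original signs; sum ranks with positive sign and with negative sign.
W+ = 8.5 + 4.5 + 4.5 + 4.5 + 7 + 4.5 + 1 = 34.5
W- = 2 + 8.5 = 10.5
(Check: W+ + W- = 45 should equal n(n+1)/2 = 45.)
Step 4: Test statistic W = min(W+, W-) = 10.5.
Step 5: Ties in |d|, so use the tie-corrected normal approximation.
        E[W] = n(n+1)/4 = 9*10/4 = 22.5.
        Tie groups: |d|=4 (t=4), |d|=8 (t=2); sum(t^3 - t) = 66.
        Var[W] = n(n+1)(2n+1)/24 - sum(t^3-t)/48 = 1710/24 - 66/48 = 69.875.
        z = (W - E[W]) / sqrt(Var[W]) = (10.5 - 22.5) / 8.3591 = -1.4356.
        Two-sided p = 2*Phi(z) = 0.151129.
Step 6: alpha = 0.1. fail to reject H0.

W+ = 34.5, W- = 10.5, W = min = 10.5, p = 0.151129, fail to reject H0.


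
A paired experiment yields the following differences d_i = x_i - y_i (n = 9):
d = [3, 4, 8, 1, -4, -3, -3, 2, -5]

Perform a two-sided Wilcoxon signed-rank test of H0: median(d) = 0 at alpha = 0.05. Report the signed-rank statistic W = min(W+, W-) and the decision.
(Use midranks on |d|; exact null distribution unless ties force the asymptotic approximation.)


Step 1: Drop any zero differences (none here) and take |d_i|.
|d| = [3, 4, 8, 1, 4, 3, 3, 2, 5]
Step 2: Midrank |d_i| (ties get averaged ranks).
ranks: |3|->4, |4|->6.5, |8|->9, |1|->1, |4|->6.5, |3|->4, |3|->4, |2|->2, |5|->8
Step 3: Attach original signs; sum ranks with positive sign and with negative sign.
W+ = 4 + 6.5 + 9 + 1 + 2 = 22.5
W- = 6.5 + 4 + 4 + 8 = 22.5
(Check: W+ + W- = 45 should equal n(n+1)/2 = 45.)
Step 4: Test statistic W = min(W+, W-) = 22.5.
Step 5: Ties in |d|, so use the tie-corrected normal approximation.
        E[W] = n(n+1)/4 = 9*10/4 = 22.5.
        Tie groups: |d|=3 (t=3), |d|=4 (t=2); sum(t^3 - t) = 30.
        Var[W] = n(n+1)(2n+1)/24 - sum(t^3-t)/48 = 1710/24 - 30/48 = 70.625.
        z = (W - E[W]) / sqrt(Var[W]) = (22.5 - 22.5) / 8.4039 = 0.0000.
        Two-sided p = 2*Phi(z) = 1.000000.
Step 6: alpha = 0.05. fail to reject H0.

W+ = 22.5, W- = 22.5, W = min = 22.5, p = 1.000000, fail to reject H0.


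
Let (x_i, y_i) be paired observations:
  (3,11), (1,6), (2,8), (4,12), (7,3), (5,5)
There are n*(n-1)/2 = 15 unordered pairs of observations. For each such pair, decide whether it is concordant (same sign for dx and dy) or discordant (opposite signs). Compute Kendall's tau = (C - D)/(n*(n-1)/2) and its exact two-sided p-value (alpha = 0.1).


Step 1: Enumerate the 15 unordered pairs (i,j) with i<j and classify each by sign(x_j-x_i) * sign(y_j-y_i).
  (1,2):dx=-2,dy=-5->C; (1,3):dx=-1,dy=-3->C; (1,4):dx=+1,dy=+1->C; (1,5):dx=+4,dy=-8->D
  (1,6):dx=+2,dy=-6->D; (2,3):dx=+1,dy=+2->C; (2,4):dx=+3,dy=+6->C; (2,5):dx=+6,dy=-3->D
  (2,6):dx=+4,dy=-1->D; (3,4):dx=+2,dy=+4->C; (3,5):dx=+5,dy=-5->D; (3,6):dx=+3,dy=-3->D
  (4,5):dx=+3,dy=-9->D; (4,6):dx=+1,dy=-7->D; (5,6):dx=-2,dy=+2->D
Step 2: C = 6, D = 9, total pairs = 15.
Step 3: tau = (C - D)/(n(n-1)/2) = (6 - 9)/15 = -0.200000.
Step 4: Exact two-sided p-value (enumerate n! = 720 permutations of y under H0): p = 0.719444.
Step 5: alpha = 0.1. fail to reject H0.

tau_b = -0.2000 (C=6, D=9), p = 0.719444, fail to reject H0.


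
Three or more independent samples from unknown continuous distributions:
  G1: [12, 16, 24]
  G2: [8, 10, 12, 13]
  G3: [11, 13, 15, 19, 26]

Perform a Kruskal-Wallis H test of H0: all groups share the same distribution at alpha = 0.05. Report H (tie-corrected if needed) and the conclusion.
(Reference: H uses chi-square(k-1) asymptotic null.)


Step 1: Combine all N = 12 observations and assign midranks.
sorted (value, group, rank): (8,G2,1), (10,G2,2), (11,G3,3), (12,G1,4.5), (12,G2,4.5), (13,G2,6.5), (13,G3,6.5), (15,G3,8), (16,G1,9), (19,G3,10), (24,G1,11), (26,G3,12)
Step 2: Sum ranks within each group.
R_1 = 24.5 (n_1 = 3)
R_2 = 14 (n_2 = 4)
R_3 = 39.5 (n_3 = 5)
Step 3: H = 12/(N(N+1)) * sum(R_i^2/n_i) - 3(N+1)
     = 12/(12*13) * (24.5^2/3 + 14^2/4 + 39.5^2/5) - 3*13
     = 0.076923 * 561.133 - 39
     = 4.164103.
Step 4: Ties present; correction factor C = 1 - 12/(12^3 - 12) = 0.993007. Corrected H = 4.164103 / 0.993007 = 4.193427.
Step 5: Under H0, H ~ chi^2(2); p-value = 0.122860.
Step 6: alpha = 0.05. fail to reject H0.

H = 4.1934, df = 2, p = 0.122860, fail to reject H0.


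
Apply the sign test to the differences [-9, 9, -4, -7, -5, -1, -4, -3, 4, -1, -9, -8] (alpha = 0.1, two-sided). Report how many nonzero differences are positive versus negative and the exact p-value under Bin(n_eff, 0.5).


Step 1: Discard zero differences. Original n = 12; n_eff = number of nonzero differences = 12.
Nonzero differences (with sign): -9, +9, -4, -7, -5, -1, -4, -3, +4, -1, -9, -8
Step 2: Count signs: positive = 2, negative = 10.
Step 3: Under H0: P(positive) = 0.5, so the number of positives S ~ Bin(12, 0.5).
Step 4: Two-sided exact p-value = sum of Bin(12,0.5) probabilities at or below the observed probability = 0.038574.
Step 5: alpha = 0.1. reject H0.

n_eff = 12, pos = 2, neg = 10, p = 0.038574, reject H0.


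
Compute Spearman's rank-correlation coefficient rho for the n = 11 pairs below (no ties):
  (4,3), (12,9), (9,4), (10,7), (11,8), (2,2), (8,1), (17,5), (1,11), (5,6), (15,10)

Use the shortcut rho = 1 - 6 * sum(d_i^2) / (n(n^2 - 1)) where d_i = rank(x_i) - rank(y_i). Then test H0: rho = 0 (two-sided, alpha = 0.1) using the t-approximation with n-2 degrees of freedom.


Step 1: Rank x and y separately (midranks; no ties here).
rank(x): 4->3, 12->9, 9->6, 10->7, 11->8, 2->2, 8->5, 17->11, 1->1, 5->4, 15->10
rank(y): 3->3, 9->9, 4->4, 7->7, 8->8, 2->2, 1->1, 5->5, 11->11, 6->6, 10->10
Step 2: d_i = R_x(i) - R_y(i); compute d_i^2.
  (3-3)^2=0, (9-9)^2=0, (6-4)^2=4, (7-7)^2=0, (8-8)^2=0, (2-2)^2=0, (5-1)^2=16, (11-5)^2=36, (1-11)^2=100, (4-6)^2=4, (10-10)^2=0
sum(d^2) = 160.
Step 3: rho = 1 - 6*160 / (11*(11^2 - 1)) = 1 - 960/1320 = 0.272727.
Step 4: Under H0, t = rho * sqrt((n-2)/(1-rho^2)) = 0.8504 ~ t(9).
Step 5: Two-sided p-value from the t-distribution with 9 df = 0.417141.
Step 6: alpha = 0.1. fail to reject H0.

rho = 0.2727, p = 0.417141, fail to reject H0 at alpha = 0.1.


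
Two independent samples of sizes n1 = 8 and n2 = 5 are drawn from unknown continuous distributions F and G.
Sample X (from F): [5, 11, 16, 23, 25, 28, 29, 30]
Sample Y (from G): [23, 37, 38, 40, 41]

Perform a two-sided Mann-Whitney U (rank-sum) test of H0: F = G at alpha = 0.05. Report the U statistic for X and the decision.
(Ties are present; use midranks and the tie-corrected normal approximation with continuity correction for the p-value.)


Step 1: Combine and sort all 13 observations; assign midranks.
sorted (value, group): (5,X), (11,X), (16,X), (23,X), (23,Y), (25,X), (28,X), (29,X), (30,X), (37,Y), (38,Y), (40,Y), (41,Y)
ranks: 5->1, 11->2, 16->3, 23->4.5, 23->4.5, 25->6, 28->7, 29->8, 30->9, 37->10, 38->11, 40->12, 41->13
Step 2: Rank sum for X: R1 = 1 + 2 + 3 + 4.5 + 6 + 7 + 8 + 9 = 40.5.
Step 3: U_X = R1 - n1(n1+1)/2 = 40.5 - 8*9/2 = 40.5 - 36 = 4.5.
       U_Y = n1*n2 - U_X = 40 - 4.5 = 35.5.
Step 4: Ties are present, so use the tie-corrected normal approximation (with continuity correction) for the p-value.
Step 5: p-value = 0.027892; compare to alpha = 0.05. reject H0.

U_X = 4.5, p = 0.027892, reject H0 at alpha = 0.05.


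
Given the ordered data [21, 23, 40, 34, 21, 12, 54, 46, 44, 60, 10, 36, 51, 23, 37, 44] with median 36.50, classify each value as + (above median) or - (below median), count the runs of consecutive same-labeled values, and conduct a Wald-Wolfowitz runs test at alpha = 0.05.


Step 1: Compute median = 36.50; label A = above, B = below.
Labels in order: BBABBBAAAABBABAA  (n_A = 8, n_B = 8)
Step 2: Count runs R = 8.
Step 3: Under H0 (random ordering), E[R] = 2*n_A*n_B/(n_A+n_B) + 1 = 2*8*8/16 + 1 = 9.0000.
        Var[R] = 2*n_A*n_B*(2*n_A*n_B - n_A - n_B) / ((n_A+n_B)^2 * (n_A+n_B-1)) = 14336/3840 = 3.7333.
        SD[R] = 1.9322.
Step 4: Continuity-corrected z = (R + 0.5 - E[R]) / SD[R] = (8 + 0.5 - 9.0000) / 1.9322 = -0.2588.
Step 5: Two-sided p-value via normal approximation = 2*(1 - Phi(|z|)) = 0.795809.
Step 6: alpha = 0.05. fail to reject H0.

R = 8, z = -0.2588, p = 0.795809, fail to reject H0.


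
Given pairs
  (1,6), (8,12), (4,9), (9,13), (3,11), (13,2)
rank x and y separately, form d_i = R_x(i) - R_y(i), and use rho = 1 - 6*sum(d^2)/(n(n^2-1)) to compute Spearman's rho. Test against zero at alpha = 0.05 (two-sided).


Step 1: Rank x and y separately (midranks; no ties here).
rank(x): 1->1, 8->4, 4->3, 9->5, 3->2, 13->6
rank(y): 6->2, 12->5, 9->3, 13->6, 11->4, 2->1
Step 2: d_i = R_x(i) - R_y(i); compute d_i^2.
  (1-2)^2=1, (4-5)^2=1, (3-3)^2=0, (5-6)^2=1, (2-4)^2=4, (6-1)^2=25
sum(d^2) = 32.
Step 3: rho = 1 - 6*32 / (6*(6^2 - 1)) = 1 - 192/210 = 0.085714.
Step 4: Under H0, t = rho * sqrt((n-2)/(1-rho^2)) = 0.1721 ~ t(4).
Step 5: Two-sided p-value from the t-distribution with 4 df = 0.871743.
Step 6: alpha = 0.05. fail to reject H0.

rho = 0.0857, p = 0.871743, fail to reject H0 at alpha = 0.05.


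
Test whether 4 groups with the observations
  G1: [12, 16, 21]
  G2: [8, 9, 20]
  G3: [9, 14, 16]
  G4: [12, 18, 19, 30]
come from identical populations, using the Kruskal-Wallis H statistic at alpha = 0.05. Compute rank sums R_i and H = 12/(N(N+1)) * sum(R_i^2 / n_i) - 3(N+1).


Step 1: Combine all N = 13 observations and assign midranks.
sorted (value, group, rank): (8,G2,1), (9,G2,2.5), (9,G3,2.5), (12,G1,4.5), (12,G4,4.5), (14,G3,6), (16,G1,7.5), (16,G3,7.5), (18,G4,9), (19,G4,10), (20,G2,11), (21,G1,12), (30,G4,13)
Step 2: Sum ranks within each group.
R_1 = 24 (n_1 = 3)
R_2 = 14.5 (n_2 = 3)
R_3 = 16 (n_3 = 3)
R_4 = 36.5 (n_4 = 4)
Step 3: H = 12/(N(N+1)) * sum(R_i^2/n_i) - 3(N+1)
     = 12/(13*14) * (24^2/3 + 14.5^2/3 + 16^2/3 + 36.5^2/4) - 3*14
     = 0.065934 * 680.479 - 42
     = 2.866758.
Step 4: Ties present; correction factor C = 1 - 18/(13^3 - 13) = 0.991758. Corrected H = 2.866758 / 0.991758 = 2.890582.
Step 5: Under H0, H ~ chi^2(3); p-value = 0.408805.
Step 6: alpha = 0.05. fail to reject H0.

H = 2.8906, df = 3, p = 0.408805, fail to reject H0.


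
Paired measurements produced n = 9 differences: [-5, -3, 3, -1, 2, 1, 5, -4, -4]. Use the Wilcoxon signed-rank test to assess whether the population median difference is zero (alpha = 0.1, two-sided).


Step 1: Drop any zero differences (none here) and take |d_i|.
|d| = [5, 3, 3, 1, 2, 1, 5, 4, 4]
Step 2: Midrank |d_i| (ties get averaged ranks).
ranks: |5|->8.5, |3|->4.5, |3|->4.5, |1|->1.5, |2|->3, |1|->1.5, |5|->8.5, |4|->6.5, |4|->6.5
Step 3: Attach original signs; sum ranks with positive sign and with negative sign.
W+ = 4.5 + 3 + 1.5 + 8.5 = 17.5
W- = 8.5 + 4.5 + 1.5 + 6.5 + 6.5 = 27.5
(Check: W+ + W- = 45 should equal n(n+1)/2 = 45.)
Step 4: Test statistic W = min(W+, W-) = 17.5.
Step 5: Ties in |d|, so use the tie-corrected normal approximation.
        E[W] = n(n+1)/4 = 9*10/4 = 22.5.
        Tie groups: |d|=1 (t=2), |d|=3 (t=2), |d|=4 (t=2), |d|=5 (t=2); sum(t^3 - t) = 24.
        Var[W] = n(n+1)(2n+1)/24 - sum(t^3-t)/48 = 1710/24 - 24/48 = 70.75.
        z = (W - E[W]) / sqrt(Var[W]) = (17.5 - 22.5) / 8.4113 = -0.5944.
        Two-sided p = 2*Phi(z) = 0.552219.
Step 6: alpha = 0.1. fail to reject H0.

W+ = 17.5, W- = 27.5, W = min = 17.5, p = 0.552219, fail to reject H0.


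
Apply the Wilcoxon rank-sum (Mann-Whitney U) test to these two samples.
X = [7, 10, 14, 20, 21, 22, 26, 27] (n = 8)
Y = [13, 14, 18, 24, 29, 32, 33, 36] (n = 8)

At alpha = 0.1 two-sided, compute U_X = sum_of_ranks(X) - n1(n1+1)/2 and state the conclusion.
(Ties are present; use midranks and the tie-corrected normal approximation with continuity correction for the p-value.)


Step 1: Combine and sort all 16 observations; assign midranks.
sorted (value, group): (7,X), (10,X), (13,Y), (14,X), (14,Y), (18,Y), (20,X), (21,X), (22,X), (24,Y), (26,X), (27,X), (29,Y), (32,Y), (33,Y), (36,Y)
ranks: 7->1, 10->2, 13->3, 14->4.5, 14->4.5, 18->6, 20->7, 21->8, 22->9, 24->10, 26->11, 27->12, 29->13, 32->14, 33->15, 36->16
Step 2: Rank sum for X: R1 = 1 + 2 + 4.5 + 7 + 8 + 9 + 11 + 12 = 54.5.
Step 3: U_X = R1 - n1(n1+1)/2 = 54.5 - 8*9/2 = 54.5 - 36 = 18.5.
       U_Y = n1*n2 - U_X = 64 - 18.5 = 45.5.
Step 4: Ties are present, so use the tie-corrected normal approximation (with continuity correction) for the p-value.
Step 5: p-value = 0.171852; compare to alpha = 0.1. fail to reject H0.

U_X = 18.5, p = 0.171852, fail to reject H0 at alpha = 0.1.


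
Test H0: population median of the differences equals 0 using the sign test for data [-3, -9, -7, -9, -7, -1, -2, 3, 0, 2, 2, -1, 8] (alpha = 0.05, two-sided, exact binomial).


Step 1: Discard zero differences. Original n = 13; n_eff = number of nonzero differences = 12.
Nonzero differences (with sign): -3, -9, -7, -9, -7, -1, -2, +3, +2, +2, -1, +8
Step 2: Count signs: positive = 4, negative = 8.
Step 3: Under H0: P(positive) = 0.5, so the number of positives S ~ Bin(12, 0.5).
Step 4: Two-sided exact p-value = sum of Bin(12,0.5) probabilities at or below the observed probability = 0.387695.
Step 5: alpha = 0.05. fail to reject H0.

n_eff = 12, pos = 4, neg = 8, p = 0.387695, fail to reject H0.


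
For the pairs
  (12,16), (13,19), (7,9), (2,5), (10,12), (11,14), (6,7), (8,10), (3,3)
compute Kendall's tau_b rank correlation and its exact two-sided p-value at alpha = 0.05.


Step 1: Enumerate the 36 unordered pairs (i,j) with i<j and classify each by sign(x_j-x_i) * sign(y_j-y_i).
  (1,2):dx=+1,dy=+3->C; (1,3):dx=-5,dy=-7->C; (1,4):dx=-10,dy=-11->C; (1,5):dx=-2,dy=-4->C
  (1,6):dx=-1,dy=-2->C; (1,7):dx=-6,dy=-9->C; (1,8):dx=-4,dy=-6->C; (1,9):dx=-9,dy=-13->C
  (2,3):dx=-6,dy=-10->C; (2,4):dx=-11,dy=-14->C; (2,5):dx=-3,dy=-7->C; (2,6):dx=-2,dy=-5->C
  (2,7):dx=-7,dy=-12->C; (2,8):dx=-5,dy=-9->C; (2,9):dx=-10,dy=-16->C; (3,4):dx=-5,dy=-4->C
  (3,5):dx=+3,dy=+3->C; (3,6):dx=+4,dy=+5->C; (3,7):dx=-1,dy=-2->C; (3,8):dx=+1,dy=+1->C
  (3,9):dx=-4,dy=-6->C; (4,5):dx=+8,dy=+7->C; (4,6):dx=+9,dy=+9->C; (4,7):dx=+4,dy=+2->C
  (4,8):dx=+6,dy=+5->C; (4,9):dx=+1,dy=-2->D; (5,6):dx=+1,dy=+2->C; (5,7):dx=-4,dy=-5->C
  (5,8):dx=-2,dy=-2->C; (5,9):dx=-7,dy=-9->C; (6,7):dx=-5,dy=-7->C; (6,8):dx=-3,dy=-4->C
  (6,9):dx=-8,dy=-11->C; (7,8):dx=+2,dy=+3->C; (7,9):dx=-3,dy=-4->C; (8,9):dx=-5,dy=-7->C
Step 2: C = 35, D = 1, total pairs = 36.
Step 3: tau = (C - D)/(n(n-1)/2) = (35 - 1)/36 = 0.944444.
Step 4: Exact two-sided p-value (enumerate n! = 362880 permutations of y under H0): p = 0.000050.
Step 5: alpha = 0.05. reject H0.

tau_b = 0.9444 (C=35, D=1), p = 0.000050, reject H0.


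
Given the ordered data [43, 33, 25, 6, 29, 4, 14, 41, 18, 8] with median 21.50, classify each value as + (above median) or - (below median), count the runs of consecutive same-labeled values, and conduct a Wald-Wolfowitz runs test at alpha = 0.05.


Step 1: Compute median = 21.50; label A = above, B = below.
Labels in order: AAABABBABB  (n_A = 5, n_B = 5)
Step 2: Count runs R = 6.
Step 3: Under H0 (random ordering), E[R] = 2*n_A*n_B/(n_A+n_B) + 1 = 2*5*5/10 + 1 = 6.0000.
        Var[R] = 2*n_A*n_B*(2*n_A*n_B - n_A - n_B) / ((n_A+n_B)^2 * (n_A+n_B-1)) = 2000/900 = 2.2222.
        SD[R] = 1.4907.
Step 4: R = E[R], so z = 0 with no continuity correction.
Step 5: Two-sided p-value via normal approximation = 2*(1 - Phi(|z|)) = 1.000000.
Step 6: alpha = 0.05. fail to reject H0.

R = 6, z = 0.0000, p = 1.000000, fail to reject H0.


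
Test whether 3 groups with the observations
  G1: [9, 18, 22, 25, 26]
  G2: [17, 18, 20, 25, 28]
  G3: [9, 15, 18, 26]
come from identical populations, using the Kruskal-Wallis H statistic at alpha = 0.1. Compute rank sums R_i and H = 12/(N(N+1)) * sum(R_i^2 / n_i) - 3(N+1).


Step 1: Combine all N = 14 observations and assign midranks.
sorted (value, group, rank): (9,G1,1.5), (9,G3,1.5), (15,G3,3), (17,G2,4), (18,G1,6), (18,G2,6), (18,G3,6), (20,G2,8), (22,G1,9), (25,G1,10.5), (25,G2,10.5), (26,G1,12.5), (26,G3,12.5), (28,G2,14)
Step 2: Sum ranks within each group.
R_1 = 39.5 (n_1 = 5)
R_2 = 42.5 (n_2 = 5)
R_3 = 23 (n_3 = 4)
Step 3: H = 12/(N(N+1)) * sum(R_i^2/n_i) - 3(N+1)
     = 12/(14*15) * (39.5^2/5 + 42.5^2/5 + 23^2/4) - 3*15
     = 0.057143 * 805.55 - 45
     = 1.031429.
Step 4: Ties present; correction factor C = 1 - 42/(14^3 - 14) = 0.984615. Corrected H = 1.031429 / 0.984615 = 1.047545.
Step 5: Under H0, H ~ chi^2(2); p-value = 0.592282.
Step 6: alpha = 0.1. fail to reject H0.

H = 1.0475, df = 2, p = 0.592282, fail to reject H0.


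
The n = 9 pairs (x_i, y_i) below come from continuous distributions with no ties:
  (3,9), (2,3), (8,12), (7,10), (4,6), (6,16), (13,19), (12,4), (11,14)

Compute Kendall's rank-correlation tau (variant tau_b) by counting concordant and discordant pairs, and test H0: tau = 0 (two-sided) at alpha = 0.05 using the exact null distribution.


Step 1: Enumerate the 36 unordered pairs (i,j) with i<j and classify each by sign(x_j-x_i) * sign(y_j-y_i).
  (1,2):dx=-1,dy=-6->C; (1,3):dx=+5,dy=+3->C; (1,4):dx=+4,dy=+1->C; (1,5):dx=+1,dy=-3->D
  (1,6):dx=+3,dy=+7->C; (1,7):dx=+10,dy=+10->C; (1,8):dx=+9,dy=-5->D; (1,9):dx=+8,dy=+5->C
  (2,3):dx=+6,dy=+9->C; (2,4):dx=+5,dy=+7->C; (2,5):dx=+2,dy=+3->C; (2,6):dx=+4,dy=+13->C
  (2,7):dx=+11,dy=+16->C; (2,8):dx=+10,dy=+1->C; (2,9):dx=+9,dy=+11->C; (3,4):dx=-1,dy=-2->C
  (3,5):dx=-4,dy=-6->C; (3,6):dx=-2,dy=+4->D; (3,7):dx=+5,dy=+7->C; (3,8):dx=+4,dy=-8->D
  (3,9):dx=+3,dy=+2->C; (4,5):dx=-3,dy=-4->C; (4,6):dx=-1,dy=+6->D; (4,7):dx=+6,dy=+9->C
  (4,8):dx=+5,dy=-6->D; (4,9):dx=+4,dy=+4->C; (5,6):dx=+2,dy=+10->C; (5,7):dx=+9,dy=+13->C
  (5,8):dx=+8,dy=-2->D; (5,9):dx=+7,dy=+8->C; (6,7):dx=+7,dy=+3->C; (6,8):dx=+6,dy=-12->D
  (6,9):dx=+5,dy=-2->D; (7,8):dx=-1,dy=-15->C; (7,9):dx=-2,dy=-5->C; (8,9):dx=-1,dy=+10->D
Step 2: C = 26, D = 10, total pairs = 36.
Step 3: tau = (C - D)/(n(n-1)/2) = (26 - 10)/36 = 0.444444.
Step 4: Exact two-sided p-value (enumerate n! = 362880 permutations of y under H0): p = 0.119439.
Step 5: alpha = 0.05. fail to reject H0.

tau_b = 0.4444 (C=26, D=10), p = 0.119439, fail to reject H0.


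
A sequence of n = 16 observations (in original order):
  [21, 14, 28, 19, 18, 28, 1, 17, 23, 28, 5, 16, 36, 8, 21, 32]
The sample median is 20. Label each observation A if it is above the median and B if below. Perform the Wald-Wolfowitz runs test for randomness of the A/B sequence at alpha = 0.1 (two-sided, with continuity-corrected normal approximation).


Step 1: Compute median = 20; label A = above, B = below.
Labels in order: ABABBABBAABBABAA  (n_A = 8, n_B = 8)
Step 2: Count runs R = 11.
Step 3: Under H0 (random ordering), E[R] = 2*n_A*n_B/(n_A+n_B) + 1 = 2*8*8/16 + 1 = 9.0000.
        Var[R] = 2*n_A*n_B*(2*n_A*n_B - n_A - n_B) / ((n_A+n_B)^2 * (n_A+n_B-1)) = 14336/3840 = 3.7333.
        SD[R] = 1.9322.
Step 4: Continuity-corrected z = (R - 0.5 - E[R]) / SD[R] = (11 - 0.5 - 9.0000) / 1.9322 = 0.7763.
Step 5: Two-sided p-value via normal approximation = 2*(1 - Phi(|z|)) = 0.437558.
Step 6: alpha = 0.1. fail to reject H0.

R = 11, z = 0.7763, p = 0.437558, fail to reject H0.


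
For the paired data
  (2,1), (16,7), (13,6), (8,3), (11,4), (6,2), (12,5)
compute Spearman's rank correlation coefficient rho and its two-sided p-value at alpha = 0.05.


Step 1: Rank x and y separately (midranks; no ties here).
rank(x): 2->1, 16->7, 13->6, 8->3, 11->4, 6->2, 12->5
rank(y): 1->1, 7->7, 6->6, 3->3, 4->4, 2->2, 5->5
Step 2: d_i = R_x(i) - R_y(i); compute d_i^2.
  (1-1)^2=0, (7-7)^2=0, (6-6)^2=0, (3-3)^2=0, (4-4)^2=0, (2-2)^2=0, (5-5)^2=0
sum(d^2) = 0.
Step 3: rho = 1 - 6*0 / (7*(7^2 - 1)) = 1 - 0/336 = 1.000000.
Step 5: Two-sided p-value from the t-distribution with 5 df = 0.000000.
Step 6: alpha = 0.05. reject H0.

rho = 1.0000, p = 0.000000, reject H0 at alpha = 0.05.


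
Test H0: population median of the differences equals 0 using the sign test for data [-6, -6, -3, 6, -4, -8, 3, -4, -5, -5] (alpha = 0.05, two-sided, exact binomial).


Step 1: Discard zero differences. Original n = 10; n_eff = number of nonzero differences = 10.
Nonzero differences (with sign): -6, -6, -3, +6, -4, -8, +3, -4, -5, -5
Step 2: Count signs: positive = 2, negative = 8.
Step 3: Under H0: P(positive) = 0.5, so the number of positives S ~ Bin(10, 0.5).
Step 4: Two-sided exact p-value = sum of Bin(10,0.5) probabilities at or below the observed probability = 0.109375.
Step 5: alpha = 0.05. fail to reject H0.

n_eff = 10, pos = 2, neg = 8, p = 0.109375, fail to reject H0.


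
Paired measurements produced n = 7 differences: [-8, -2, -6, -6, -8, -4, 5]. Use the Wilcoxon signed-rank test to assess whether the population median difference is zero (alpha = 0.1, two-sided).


Step 1: Drop any zero differences (none here) and take |d_i|.
|d| = [8, 2, 6, 6, 8, 4, 5]
Step 2: Midrank |d_i| (ties get averaged ranks).
ranks: |8|->6.5, |2|->1, |6|->4.5, |6|->4.5, |8|->6.5, |4|->2, |5|->3
Step 3: Attach original signs; sum ranks with positive sign and with negative sign.
W+ = 3 = 3
W- = 6.5 + 1 + 4.5 + 4.5 + 6.5 + 2 = 25
(Check: W+ + W- = 28 should equal n(n+1)/2 = 28.)
Step 4: Test statistic W = min(W+, W-) = 3.
Step 5: Ties in |d|, so use the tie-corrected normal approximation.
        E[W] = n(n+1)/4 = 7*8/4 = 14.
        Tie groups: |d|=6 (t=2), |d|=8 (t=2); sum(t^3 - t) = 12.
        Var[W] = n(n+1)(2n+1)/24 - sum(t^3-t)/48 = 840/24 - 12/48 = 34.75.
        z = (W - E[W]) / sqrt(Var[W]) = (3 - 14) / 5.8949 = -1.8660.
        Two-sided p = 2*Phi(z) = 0.062039.
Step 6: alpha = 0.1. reject H0.

W+ = 3, W- = 25, W = min = 3, p = 0.062039, reject H0.
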